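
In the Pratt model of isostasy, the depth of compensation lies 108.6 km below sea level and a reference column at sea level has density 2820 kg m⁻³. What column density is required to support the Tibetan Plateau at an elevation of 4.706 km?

2700 kg m⁻³

Pratt balance: ρ_ref D = ρ (D + h).
ρ = ρ_ref D/(D + h) = 2820 × 108.6 km/(108.6 km + 4.706 km) = 2700 kg m⁻³.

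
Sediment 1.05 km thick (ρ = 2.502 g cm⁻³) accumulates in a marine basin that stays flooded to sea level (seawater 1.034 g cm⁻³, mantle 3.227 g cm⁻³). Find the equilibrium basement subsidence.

0.703 km

Submarine loading: the sediment displaces seawater, and the subsidence is in turn flooded, so s (ρ_m − ρ_w) = t (ρ_sed − ρ_w).
s = 1.05 km × (2.502 − 1.034) / (3.227 − 1.034) = 0.703 km.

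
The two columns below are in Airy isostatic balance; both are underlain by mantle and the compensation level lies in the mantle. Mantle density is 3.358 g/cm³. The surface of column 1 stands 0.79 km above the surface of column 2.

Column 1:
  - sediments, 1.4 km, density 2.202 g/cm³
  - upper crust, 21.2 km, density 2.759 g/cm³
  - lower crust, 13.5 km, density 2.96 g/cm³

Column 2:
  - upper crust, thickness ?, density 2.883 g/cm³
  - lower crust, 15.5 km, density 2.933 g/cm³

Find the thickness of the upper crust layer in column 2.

Take the compensation level at the base of the deeper column (depth z_c below the surface of column 1) and equate Σ ρ_i t_i down to z_c; mantle fills any gap and the z_c terms cancel.
Column 1: 1.4×2.202 + 21.2×2.759 + 13.5×2.96 + (z_c − 36.1)×3.358
Column 2: 0.79×0 + x×2.883 + 15.5×2.933 + (z_c − 0.79 − 15.5 − x)×3.358
The z_c×3.358 term appears on both sides and cancels. Collect the known terms of each column as K = Σ(ρt)_known − 3.358 × (depth of known layers): K_1 = 101.5336 − 3.358×36.1 = −19.6902; K_2 = 45.4615 − 3.358×(0.79 + 15.5) = −9.24032.
Balance: K_1 = K_2 − x×(3.358 − 2.883), so x = (K_2 − K_1)/(3.358 − 2.883) = 10.4499/0.475 = 22 km.

22 km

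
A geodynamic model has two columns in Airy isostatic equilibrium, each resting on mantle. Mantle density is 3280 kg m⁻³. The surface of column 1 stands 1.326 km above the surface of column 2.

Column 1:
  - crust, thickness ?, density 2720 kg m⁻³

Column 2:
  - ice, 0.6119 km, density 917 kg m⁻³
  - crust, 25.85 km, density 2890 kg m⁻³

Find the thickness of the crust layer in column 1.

Take the compensation level at the base of the deeper column (depth z_c below the surface of column 1) and equate Σ ρ_i t_i down to z_c; mantle fills any gap and the z_c terms cancel.
Column 1: x×2720 + (z_c − 0 − x)×3280
Column 2: 1.326×0 + 0.6119×917 + 25.85×2890 + (z_c − 1.326 − 26.4619)×3280
The z_c×3280 term appears on both sides and cancels. Collect the known terms of each column as K = Σ(ρt)_known − 3280 × (depth of known layers): K_1 = 0 − 3280×0 = 0; K_2 = 75267.6123 − 3280×(1.326 + 26.4619) = −15876.6997.
Balance: K_1 − x×(3280 − 2720) = K_2, so x = (K_1 − K_2)/(3280 − 2720) = 15876.7/560 = 28.4 km.

28.4 km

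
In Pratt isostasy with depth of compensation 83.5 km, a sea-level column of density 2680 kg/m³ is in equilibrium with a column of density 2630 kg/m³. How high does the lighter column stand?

ρ_ref D = ρ (D + h) → h = D (ρ_ref − ρ)/ρ.
h = 83.5 km × (2680 − 2630)/2630 = 1.59 km.

1.59 km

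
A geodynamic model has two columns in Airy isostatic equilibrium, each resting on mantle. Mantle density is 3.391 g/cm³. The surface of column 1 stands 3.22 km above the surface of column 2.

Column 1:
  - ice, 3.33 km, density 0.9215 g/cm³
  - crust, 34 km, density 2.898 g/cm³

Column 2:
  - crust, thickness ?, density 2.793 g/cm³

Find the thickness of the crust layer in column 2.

Take the compensation level at the base of the deeper column (depth z_c below the surface of column 1) and equate Σ ρ_i t_i down to z_c; mantle fills any gap and the z_c terms cancel.
Column 1: 3.33×0.9215 + 34×2.898 + (z_c − 37.33)×3.391
Column 2: 3.22×0 + x×2.793 + (z_c − 3.22 − 0 − x)×3.391
The z_c×3.391 term appears on both sides and cancels. Collect the known terms of each column as K = Σ(ρt)_known − 3.391 × (depth of known layers): K_1 = 101.600595 − 3.391×37.33 = −24.985435; K_2 = 0 − 3.391×(3.22 + 0) = −10.91902.
Balance: K_1 = K_2 − x×(3.391 − 2.793), so x = (K_2 − K_1)/(3.391 − 2.793) = 14.0664/0.598 = 23.5 km.

23.5 km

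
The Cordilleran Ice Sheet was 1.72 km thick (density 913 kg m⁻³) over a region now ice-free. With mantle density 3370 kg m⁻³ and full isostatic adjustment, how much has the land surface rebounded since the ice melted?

0.466 km

Removing the load lets mantle flow back in; uplift u satisfies ρ_ice t = ρ_m u.
u = t ρ_ice/ρ_m = 1.72 km × 913/3370 = 0.466 km.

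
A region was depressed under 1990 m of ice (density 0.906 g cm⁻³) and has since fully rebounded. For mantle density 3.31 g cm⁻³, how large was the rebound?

Removing the load lets mantle flow back in; uplift u satisfies ρ_ice t = ρ_m u.
u = t ρ_ice/ρ_m = 1990 m × 0.906/3.31 = 545 m.

545 m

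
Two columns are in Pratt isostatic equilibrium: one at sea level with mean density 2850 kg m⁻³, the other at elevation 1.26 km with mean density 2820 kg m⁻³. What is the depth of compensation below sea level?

ρ_ref D = ρ (D + h) → D (ρ_ref − ρ) = ρ h.
D = ρ h/(ρ_ref − ρ) = 2820 × 1.26 km/(2850 − 2820) = 118 km.

118 km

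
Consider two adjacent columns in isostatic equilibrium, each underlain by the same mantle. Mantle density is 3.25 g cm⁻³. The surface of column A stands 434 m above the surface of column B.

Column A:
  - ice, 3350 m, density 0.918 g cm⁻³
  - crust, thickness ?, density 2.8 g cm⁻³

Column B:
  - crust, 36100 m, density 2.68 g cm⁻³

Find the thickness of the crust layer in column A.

31500 m

Take the compensation level at the base of the deeper column (depth z_c below the surface of column A) and equate Σ ρ_i t_i down to z_c; mantle fills any gap and the z_c terms cancel.
Column A: 3350×0.918 + x×2.8 + (z_c − 3350 − x)×3.25
Column B: 434×0 + 36100×2.68 + (z_c − 434 − 36100)×3.25
The z_c×3.25 term appears on both sides and cancels. Collect the known terms of each column as K = Σ(ρt)_known − 3.25 × (depth of known layers): K_A = 3075.3 − 3.25×3350 = −7812.2; K_B = 96748 − 3.25×(434 + 36100) = −21987.5.
Balance: K_A − x×(3.25 − 2.8) = K_B, so x = (K_A − K_B)/(3.25 − 2.8) = 14175.3/0.45 = 31500 m.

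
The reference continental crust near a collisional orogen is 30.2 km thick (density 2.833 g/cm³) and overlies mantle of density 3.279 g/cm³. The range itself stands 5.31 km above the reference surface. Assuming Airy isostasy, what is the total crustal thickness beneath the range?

69.2 km

Root depth r = h ρ_c / (ρ_m − ρ_c) = 5.31 km × 2.833 / 0.446 = 33.73 km.
Total thickness = T + h + r = 30.2 km + 5.31 km + 33.73 km = 69.2 km.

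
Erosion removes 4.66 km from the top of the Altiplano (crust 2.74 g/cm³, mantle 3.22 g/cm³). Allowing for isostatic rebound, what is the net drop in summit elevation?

0.695 km

Rebound u = e ρ_c/ρ_m = 4.66 km × 2.74/3.22 = 3.965 km.
Net surface drop = e − u = 4.66 km − 3.965 km = e (ρ_m − ρ_c)/ρ_m = 0.695 km.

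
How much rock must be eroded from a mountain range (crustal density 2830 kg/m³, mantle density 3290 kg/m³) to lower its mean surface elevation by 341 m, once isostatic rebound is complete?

Net drop Δ = e − u = e − e ρ_c/ρ_m = e (ρ_m − ρ_c)/ρ_m.
e = Δ ρ_m/(ρ_m − ρ_c) = 341 m × 3290/460 = 2440 m.

2440 m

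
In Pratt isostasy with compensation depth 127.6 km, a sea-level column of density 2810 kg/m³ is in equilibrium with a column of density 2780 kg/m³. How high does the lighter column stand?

ρ_ref D = ρ (D + h) → h = D (ρ_ref − ρ)/ρ.
h = 127.6 km × (2810 − 2780)/2780 = 1.38 km.

1.38 km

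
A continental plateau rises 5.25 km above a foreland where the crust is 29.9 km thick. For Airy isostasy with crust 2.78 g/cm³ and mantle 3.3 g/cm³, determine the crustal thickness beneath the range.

63.2 km

Root depth r = h ρ_c / (ρ_m − ρ_c) = 5.25 km × 2.78 / 0.52 = 28.07 km.
Total thickness = T + h + r = 29.9 km + 5.25 km + 28.07 km = 63.2 km.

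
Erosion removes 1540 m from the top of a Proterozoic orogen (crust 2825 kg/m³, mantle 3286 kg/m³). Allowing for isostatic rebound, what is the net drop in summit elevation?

216 m

Rebound u = e ρ_c/ρ_m = 1540 m × 2825/3286 = 1324 m.
Net surface drop = e − u = 1540 m − 1324 m = e (ρ_m − ρ_c)/ρ_m = 216 m.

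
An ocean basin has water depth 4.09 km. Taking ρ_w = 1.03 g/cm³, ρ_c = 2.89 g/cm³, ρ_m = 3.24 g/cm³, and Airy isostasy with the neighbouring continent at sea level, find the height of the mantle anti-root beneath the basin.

21.7 km

Equating mass per unit area of the two columns: replacing crust with seawater at the top is compensated by replacing crust with mantle at the base: d (ρ_c − ρ_w) = a (ρ_m − ρ_c).
a = d (ρ_c − ρ_w)/(ρ_m − ρ_c) = 4.09 km × 1.86/0.35 = 21.7 km.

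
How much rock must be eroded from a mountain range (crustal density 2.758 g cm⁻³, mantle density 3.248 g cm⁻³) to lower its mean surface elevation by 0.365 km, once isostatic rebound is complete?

Net drop Δ = e − u = e − e ρ_c/ρ_m = e (ρ_m − ρ_c)/ρ_m.
e = Δ ρ_m/(ρ_m − ρ_c) = 0.365 km × 3.248/0.49 = 2.42 km.

2.42 km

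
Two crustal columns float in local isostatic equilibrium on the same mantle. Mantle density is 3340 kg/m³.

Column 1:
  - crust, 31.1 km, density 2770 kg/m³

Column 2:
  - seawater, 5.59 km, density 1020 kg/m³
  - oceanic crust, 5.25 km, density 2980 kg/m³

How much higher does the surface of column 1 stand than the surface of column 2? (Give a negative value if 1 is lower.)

0.859 km

For any compensation level in the mantle, the mantle terms cancel and isostasy reduces to e = (Σt_1 − Σt_2) − (Σ(ρt)_1 − Σ(ρt)_2) / ρ_m.
Σt_1 = 31.1 km; Σt_2 = 10.84 km; Σ(ρt)_1 = 86147; Σ(ρt)_2 = 21346.8 (in km·kg/m³).
e = (31.1 − 10.84) − (86147 − 21346.8) / 3340 = 0.859 km.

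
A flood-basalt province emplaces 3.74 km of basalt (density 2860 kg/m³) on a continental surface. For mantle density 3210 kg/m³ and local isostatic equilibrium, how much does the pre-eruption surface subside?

Subaerial loading: s = t ρ_load / ρ_m.
s = 3.74 km × 2860/3210 = 3.33 km.

3.33 km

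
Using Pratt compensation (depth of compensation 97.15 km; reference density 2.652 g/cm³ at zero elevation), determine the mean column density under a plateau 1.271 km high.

2.62 g/cm³

Pratt balance: ρ_ref D = ρ (D + h).
ρ = ρ_ref D/(D + h) = 2.652 × 97.15 km/(97.15 km + 1.271 km) = 2.62 g/cm³.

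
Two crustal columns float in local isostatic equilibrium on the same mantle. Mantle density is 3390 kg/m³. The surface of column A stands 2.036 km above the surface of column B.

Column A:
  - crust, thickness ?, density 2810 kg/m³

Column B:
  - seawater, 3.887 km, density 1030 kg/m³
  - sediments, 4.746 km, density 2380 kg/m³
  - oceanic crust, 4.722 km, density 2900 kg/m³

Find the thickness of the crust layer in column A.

40 km

Take the compensation level at the base of the deeper column (depth z_c below the surface of column A) and equate Σ ρ_i t_i down to z_c; mantle fills any gap and the z_c terms cancel.
Column A: x×2810 + (z_c − 0 − x)×3390
Column B: 2.036×0 + 3.887×1030 + 4.746×2380 + 4.722×2900 + (z_c − 2.036 − 13.355)×3390
The z_c×3390 term appears on both sides and cancels. Collect the known terms of each column as K = Σ(ρt)_known − 3390 × (depth of known layers): K_A = 0 − 3390×0 = 0; K_B = 28992.89 − 3390×(2.036 + 13.355) = −23182.6.
Balance: K_A − x×(3390 − 2810) = K_B, so x = (K_A − K_B)/(3390 − 2810) = 23182.6/580 = 40 km.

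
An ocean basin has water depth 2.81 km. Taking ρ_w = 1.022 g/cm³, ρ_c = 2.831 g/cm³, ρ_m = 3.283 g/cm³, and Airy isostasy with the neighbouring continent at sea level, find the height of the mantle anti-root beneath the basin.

11.2 km

By Archimedes' principle applied to the lithosphere: replacing crust with seawater at the top is compensated by replacing crust with mantle at the base: d (ρ_c − ρ_w) = a (ρ_m − ρ_c).
a = d (ρ_c − ρ_w)/(ρ_m − ρ_c) = 2.81 km × 1.809/0.452 = 11.2 km.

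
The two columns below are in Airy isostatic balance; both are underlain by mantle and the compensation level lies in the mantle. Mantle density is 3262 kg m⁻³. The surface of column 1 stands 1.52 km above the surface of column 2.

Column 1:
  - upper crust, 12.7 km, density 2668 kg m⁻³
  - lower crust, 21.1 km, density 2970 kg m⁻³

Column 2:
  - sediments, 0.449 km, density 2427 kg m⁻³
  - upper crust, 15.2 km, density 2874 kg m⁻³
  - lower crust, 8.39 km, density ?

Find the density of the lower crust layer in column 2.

2970 kg m⁻³

Take the compensation level at the base of the deeper column (depth z_c below the surface of column 1) and equate Σ ρ_i t_i down to z_c; mantle fills any gap and the z_c terms cancel.
Column 1: 12.7×2668 + 21.1×2970 + (z_c − 33.8)×3262
Column 2: 1.52×0 + 0.449×2427 + 15.2×2874 + 8.39×ρ + (z_c − 1.52 − 24.039)×3262
The z_c×3262 term appears on both sides and cancels. Collect the known terms of each column as K = Σ(ρt)_known − 3262 × (depth of known layers): K_1 = 96550.6 − 3262×33.8 = −13705; K_2 = 44774.523 − 3262×(1.52 + 24.039) = −38598.935.
Balance: K_1 = K_2 + 8.39×ρ, so ρ = (K_1 − K_2)/8.39 = 24893.9/8.39 = 2970 kg m⁻³.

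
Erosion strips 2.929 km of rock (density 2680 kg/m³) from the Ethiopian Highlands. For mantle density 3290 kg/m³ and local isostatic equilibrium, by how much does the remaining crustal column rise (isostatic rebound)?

2.39 km

Unloading: uplift u = e ρ_c/ρ_m = 2.929 km × 2680/3290 = 2.39 km.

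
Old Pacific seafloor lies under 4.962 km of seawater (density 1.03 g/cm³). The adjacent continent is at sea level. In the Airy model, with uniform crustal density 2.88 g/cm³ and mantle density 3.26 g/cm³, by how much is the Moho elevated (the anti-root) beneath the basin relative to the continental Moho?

24.2 km

Isostatic balance requires: replacing crust with seawater at the top is compensated by replacing crust with mantle at the base: d (ρ_c − ρ_w) = a (ρ_m − ρ_c).
a = d (ρ_c − ρ_w)/(ρ_m − ρ_c) = 4.962 km × 1.85/0.38 = 24.2 km.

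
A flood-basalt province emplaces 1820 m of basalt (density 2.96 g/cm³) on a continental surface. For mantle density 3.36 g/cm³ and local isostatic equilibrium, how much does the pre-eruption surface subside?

1600 m

Subaerial loading: s = t ρ_load / ρ_m.
s = 1820 m × 2.96/3.36 = 1600 m.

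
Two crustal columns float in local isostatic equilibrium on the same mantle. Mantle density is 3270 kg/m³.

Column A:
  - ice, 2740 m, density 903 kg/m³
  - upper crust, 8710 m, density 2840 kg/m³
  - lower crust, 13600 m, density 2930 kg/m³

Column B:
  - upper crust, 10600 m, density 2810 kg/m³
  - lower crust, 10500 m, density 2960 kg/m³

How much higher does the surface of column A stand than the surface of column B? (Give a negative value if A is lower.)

2060 m

For any compensation level in the mantle, the mantle terms cancel and isostasy reduces to e = (Σt_A − Σt_B) − (Σ(ρt)_A − Σ(ρt)_B) / ρ_m.
Σt_A = 25050 m; Σt_B = 21100 m; Σ(ρt)_A = 67058620; Σ(ρt)_B = 60866000 (in m·kg/m³).
e = (25050 − 21100) − (67058620 − 60866000) / 3270 = 2060 m.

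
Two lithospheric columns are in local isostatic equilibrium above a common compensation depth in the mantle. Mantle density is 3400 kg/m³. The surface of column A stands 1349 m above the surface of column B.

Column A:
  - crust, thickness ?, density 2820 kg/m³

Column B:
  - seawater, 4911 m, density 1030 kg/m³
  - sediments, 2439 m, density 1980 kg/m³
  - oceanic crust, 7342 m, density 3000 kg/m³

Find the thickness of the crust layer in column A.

Take the compensation level at the base of the deeper column (depth z_c below the surface of column A) and equate Σ ρ_i t_i down to z_c; mantle fills any gap and the z_c terms cancel.
Column A: x×2820 + (z_c − 0 − x)×3400
Column B: 1349×0 + 4911×1030 + 2439×1980 + 7342×3000 + (z_c − 1349 − 14692)×3400
The z_c×3400 term appears on both sides and cancels. Collect the known terms of each column as K = Σ(ρt)_known − 3400 × (depth of known layers): K_A = 0 − 3400×0 = 0; K_B = 31913550 − 3400×(1349 + 14692) = −22625850.
Balance: K_A − x×(3400 − 2820) = K_B, so x = (K_A − K_B)/(3400 − 2820) = 22625800/580 = 39000 m.

39000 m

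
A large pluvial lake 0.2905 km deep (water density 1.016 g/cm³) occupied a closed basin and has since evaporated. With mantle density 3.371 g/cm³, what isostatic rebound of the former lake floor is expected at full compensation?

u = d ρ_w/ρ_m = 0.2905 km × 1.016/3.371 = 0.0876 km.

0.0876 km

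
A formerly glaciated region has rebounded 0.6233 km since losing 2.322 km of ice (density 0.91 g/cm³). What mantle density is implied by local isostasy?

3.39 g/cm³

ρ_m = ρ_ice t / u = 0.91 × 2.322 km/0.6233 km = 3.39 g/cm³.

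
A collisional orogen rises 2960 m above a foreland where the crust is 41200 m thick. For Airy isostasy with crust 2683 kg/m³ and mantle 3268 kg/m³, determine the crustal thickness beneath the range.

Root depth r = h ρ_c / (ρ_m − ρ_c) = 2960 m × 2683 / 585 = 13580 m.
Total thickness = T + h + r = 41200 m + 2960 m + 13580 m = 57700 m.

57700 m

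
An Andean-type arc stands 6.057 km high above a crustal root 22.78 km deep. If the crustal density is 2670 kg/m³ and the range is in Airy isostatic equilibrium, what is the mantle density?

Airy balance: ρ_c h = (ρ_m − ρ_c) r → ρ_m = ρ_c (1 + h/r).
ρ_m = 2670 × (1 + 6.057 km/22.78 km) = 3380 kg/m³.

3380 kg/m³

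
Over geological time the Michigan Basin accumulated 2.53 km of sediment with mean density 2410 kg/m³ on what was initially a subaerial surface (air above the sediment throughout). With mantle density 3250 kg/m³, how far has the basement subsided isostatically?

1.88 km

Subaerial load: s = t ρ_sed / ρ_m = 2.53 km × 2410/3250 = 1.88 km.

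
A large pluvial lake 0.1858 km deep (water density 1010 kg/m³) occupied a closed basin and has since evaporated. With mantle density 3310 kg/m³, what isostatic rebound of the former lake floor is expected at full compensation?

u = d ρ_w/ρ_m = 0.1858 km × 1010/3310 = 0.0567 km.

0.0567 km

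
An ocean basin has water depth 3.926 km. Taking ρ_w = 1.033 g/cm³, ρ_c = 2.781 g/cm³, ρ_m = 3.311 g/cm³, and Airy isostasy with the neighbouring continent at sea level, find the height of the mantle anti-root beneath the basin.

Equating mass per unit area of the two columns: replacing crust with seawater at the top is compensated by replacing crust with mantle at the base: d (ρ_c − ρ_w) = a (ρ_m − ρ_c).
a = d (ρ_c − ρ_w)/(ρ_m − ρ_c) = 3.926 km × 1.748/0.53 = 12.9 km.

12.9 km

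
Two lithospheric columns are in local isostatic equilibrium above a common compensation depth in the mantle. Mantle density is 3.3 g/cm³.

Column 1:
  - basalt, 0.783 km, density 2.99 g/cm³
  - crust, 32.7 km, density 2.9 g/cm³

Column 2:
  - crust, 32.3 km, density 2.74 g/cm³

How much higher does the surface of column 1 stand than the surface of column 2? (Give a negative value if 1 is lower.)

For any compensation level in the mantle, the mantle terms cancel and isostasy reduces to e = (Σt_1 − Σt_2) − (Σ(ρt)_1 − Σ(ρt)_2) / ρ_m.
Σt_1 = 33.483 km; Σt_2 = 32.3 km; Σ(ρt)_1 = 97.17117; Σ(ρt)_2 = 88.502 (in km·g/cm³).
e = (33.483 − 32.3) − (97.17117 − 88.502) / 3.3 = −1.44 km.

−1.44 km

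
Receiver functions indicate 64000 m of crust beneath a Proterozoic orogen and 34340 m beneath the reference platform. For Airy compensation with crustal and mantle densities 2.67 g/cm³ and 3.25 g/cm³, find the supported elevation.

5290 m

Excess crust Δ = 64000 m − 34340 m = 29660 m, split between elevation h and root r with h + r = Δ.
Airy balance ρ_c h = (ρ_m − ρ_c) r gives r = h ρ_c/(ρ_m − ρ_c), so h (1 + ρ_c/(ρ_m − ρ_c)) = Δ, i.e. h = Δ (ρ_m − ρ_c)/ρ_m.
h = 29660 m × 0.58/3.25 = 5290 m.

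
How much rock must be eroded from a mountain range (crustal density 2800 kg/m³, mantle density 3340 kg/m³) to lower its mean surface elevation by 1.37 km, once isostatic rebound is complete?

Net drop Δ = e − u = e − e ρ_c/ρ_m = e (ρ_m − ρ_c)/ρ_m.
e = Δ ρ_m/(ρ_m − ρ_c) = 1.37 km × 3340/540 = 8.47 km.

8.47 km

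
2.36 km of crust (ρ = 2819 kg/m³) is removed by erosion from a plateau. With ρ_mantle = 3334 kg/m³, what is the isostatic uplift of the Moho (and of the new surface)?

2 km

Unloading: uplift u = e ρ_c/ρ_m = 2.36 km × 2819/3334 = 2 km.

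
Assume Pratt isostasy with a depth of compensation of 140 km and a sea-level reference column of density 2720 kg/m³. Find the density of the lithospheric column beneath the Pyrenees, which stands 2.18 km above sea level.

Pratt balance: ρ_ref D = ρ (D + h).
ρ = ρ_ref D/(D + h) = 2720 × 140 km/(140 km + 2.18 km) = 2680 kg/m³.

2680 kg/m³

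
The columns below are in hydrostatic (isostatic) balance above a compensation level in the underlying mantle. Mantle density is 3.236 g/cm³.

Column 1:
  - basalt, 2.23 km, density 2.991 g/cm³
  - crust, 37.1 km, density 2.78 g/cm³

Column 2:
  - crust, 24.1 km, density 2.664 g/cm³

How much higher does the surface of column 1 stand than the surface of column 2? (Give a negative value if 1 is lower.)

1.14 km

For any compensation level in the mantle, the mantle terms cancel and isostasy reduces to e = (Σt_1 − Σt_2) − (Σ(ρt)_1 − Σ(ρt)_2) / ρ_m.
Σt_1 = 39.33 km; Σt_2 = 24.1 km; Σ(ρt)_1 = 109.80793; Σ(ρt)_2 = 64.2024 (in km·g/cm³).
e = (39.33 − 24.1) − (109.80793 − 64.2024) / 3.236 = 1.14 km.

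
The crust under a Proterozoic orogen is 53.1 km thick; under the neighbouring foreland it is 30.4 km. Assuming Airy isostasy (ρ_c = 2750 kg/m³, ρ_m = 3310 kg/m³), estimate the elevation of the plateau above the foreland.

Excess crust Δ = 53.1 km − 30.4 km = 22.7 km, split between elevation h and root r with h + r = Δ.
Airy balance ρ_c h = (ρ_m − ρ_c) r gives r = h ρ_c/(ρ_m − ρ_c), so h (1 + ρ_c/(ρ_m − ρ_c)) = Δ, i.e. h = Δ (ρ_m − ρ_c)/ρ_m.
h = 22.7 km × 560/3310 = 3.84 km.

3.84 km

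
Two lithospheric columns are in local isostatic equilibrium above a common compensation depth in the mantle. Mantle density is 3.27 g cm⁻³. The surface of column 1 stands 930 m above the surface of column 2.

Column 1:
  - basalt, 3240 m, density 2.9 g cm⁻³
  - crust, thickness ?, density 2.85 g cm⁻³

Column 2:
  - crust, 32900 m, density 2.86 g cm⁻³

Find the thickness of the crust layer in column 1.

36500 m

Take the compensation level at the base of the deeper column (depth z_c below the surface of column 1) and equate Σ ρ_i t_i down to z_c; mantle fills any gap and the z_c terms cancel.
Column 1: 3240×2.9 + x×2.85 + (z_c − 3240 − x)×3.27
Column 2: 930×0 + 32900×2.86 + (z_c − 930 − 32900)×3.27
The z_c×3.27 term appears on both sides and cancels. Collect the known terms of each column as K = Σ(ρt)_known − 3.27 × (depth of known layers): K_1 = 9396 − 3.27×3240 = −1198.8; K_2 = 94094 − 3.27×(930 + 32900) = −16530.1.
Balance: K_1 − x×(3.27 − 2.85) = K_2, so x = (K_1 − K_2)/(3.27 − 2.85) = 15331.3/0.42 = 36500 m.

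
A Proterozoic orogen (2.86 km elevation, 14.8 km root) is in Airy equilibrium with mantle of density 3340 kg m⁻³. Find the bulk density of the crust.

2800 kg m⁻³

ρ_c h = (ρ_m − ρ_c) r → ρ_c (h + r) = ρ_m r → ρ_c = ρ_m r / (h + r).
ρ_c = 3340 × 14.8 km / (2.86 km + 14.8 km) = 2800 kg m⁻³.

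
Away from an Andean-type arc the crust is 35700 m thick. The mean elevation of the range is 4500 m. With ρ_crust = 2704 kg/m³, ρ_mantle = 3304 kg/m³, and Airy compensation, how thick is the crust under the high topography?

Root depth r = h ρ_c / (ρ_m − ρ_c) = 4500 m × 2704 / 600 = 20280 m.
Total thickness = T + h + r = 35700 m + 4500 m + 20280 m = 60500 m.

60500 m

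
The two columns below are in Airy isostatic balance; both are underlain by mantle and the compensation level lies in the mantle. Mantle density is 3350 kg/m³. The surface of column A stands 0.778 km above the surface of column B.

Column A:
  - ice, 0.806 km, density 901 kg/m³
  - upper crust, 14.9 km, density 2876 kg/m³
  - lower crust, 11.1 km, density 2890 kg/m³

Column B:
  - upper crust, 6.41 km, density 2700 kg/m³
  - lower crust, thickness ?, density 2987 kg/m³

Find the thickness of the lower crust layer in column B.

20.3 km

Take the compensation level at the base of the deeper column (depth z_c below the surface of column A) and equate Σ ρ_i t_i down to z_c; mantle fills any gap and the z_c terms cancel.
Column A: 0.806×901 + 14.9×2876 + 11.1×2890 + (z_c − 26.806)×3350
Column B: 0.778×0 + 6.41×2700 + x×2987 + (z_c − 0.778 − 6.41 − x)×3350
The z_c×3350 term appears on both sides and cancels. Collect the known terms of each column as K = Σ(ρt)_known − 3350 × (depth of known layers): K_A = 75657.606 − 3350×26.806 = −14142.494; K_B = 17307 − 3350×(0.778 + 6.41) = −6772.8.
Balance: K_A = K_B − x×(3350 − 2987), so x = (K_B − K_A)/(3350 − 2987) = 7369.69/363 = 20.3 km.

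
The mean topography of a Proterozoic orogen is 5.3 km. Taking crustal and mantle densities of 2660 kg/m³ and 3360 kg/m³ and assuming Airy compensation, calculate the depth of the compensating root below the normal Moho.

20.1 km

Balancing pressure at the compensation depth: the weight of the topography is balanced by the buoyancy of the root, ρ_c h = (ρ_m − ρ_c) r.
r = h · ρ_c / (ρ_m − ρ_c) = 5.3 km × 2660 / (3360 − 2660) = 20.1 km.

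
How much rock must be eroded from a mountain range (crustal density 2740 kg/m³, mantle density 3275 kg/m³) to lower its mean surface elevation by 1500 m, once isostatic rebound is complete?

Net drop Δ = e − u = e − e ρ_c/ρ_m = e (ρ_m − ρ_c)/ρ_m.
e = Δ ρ_m/(ρ_m − ρ_c) = 1500 m × 3275/535 = 9180 m.

9180 m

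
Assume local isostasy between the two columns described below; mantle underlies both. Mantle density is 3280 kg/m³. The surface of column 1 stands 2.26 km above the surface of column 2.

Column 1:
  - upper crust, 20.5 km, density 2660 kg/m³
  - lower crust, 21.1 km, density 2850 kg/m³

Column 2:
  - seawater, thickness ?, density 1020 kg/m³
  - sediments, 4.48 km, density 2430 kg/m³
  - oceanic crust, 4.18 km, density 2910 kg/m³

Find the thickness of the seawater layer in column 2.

Take the compensation level at the base of the deeper column (depth z_c below the surface of column 1) and equate Σ ρ_i t_i down to z_c; mantle fills any gap and the z_c terms cancel.
Column 1: 20.5×2660 + 21.1×2850 + (z_c − 41.6)×3280
Column 2: 2.26×0 + x×1020 + 4.48×2430 + 4.18×2910 + (z_c − 2.26 − 8.66 − x)×3280
The z_c×3280 term appears on both sides and cancels. Collect the known terms of each column as K = Σ(ρt)_known − 3280 × (depth of known layers): K_1 = 114665 − 3280×41.6 = −21783; K_2 = 23050.2 − 3280×(2.26 + 8.66) = −12767.4.
Balance: K_1 = K_2 − x×(3280 − 1020), so x = (K_2 − K_1)/(3280 − 1020) = 9015.6/2260 = 3.99 km.

3.99 km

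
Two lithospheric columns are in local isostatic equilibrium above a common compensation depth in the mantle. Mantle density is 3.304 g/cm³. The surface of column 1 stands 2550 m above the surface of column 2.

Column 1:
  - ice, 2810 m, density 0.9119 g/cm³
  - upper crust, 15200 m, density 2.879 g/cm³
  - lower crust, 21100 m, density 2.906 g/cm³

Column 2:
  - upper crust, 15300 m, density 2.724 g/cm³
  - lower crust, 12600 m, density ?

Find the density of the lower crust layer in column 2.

Take the compensation level at the base of the deeper column (depth z_c below the surface of column 1) and equate Σ ρ_i t_i down to z_c; mantle fills any gap and the z_c terms cancel.
Column 1: 2810×0.9119 + 15200×2.879 + 21100×2.906 + (z_c − 39110)×3.304
Column 2: 2550×0 + 15300×2.724 + 12600×ρ + (z_c − 2550 − 27900)×3.304
The z_c×3.304 term appears on both sides and cancels. Collect the known terms of each column as K = Σ(ρt)_known − 3.304 × (depth of known layers): K_1 = 107639.839 − 3.304×39110 = −21579.601; K_2 = 41677.2 − 3.304×(2550 + 27900) = −58929.6.
Balance: K_1 = K_2 + 12600×ρ, so ρ = (K_1 − K_2)/12600 = 37350/12600 = 2.96 g/cm³.

2.96 g/cm³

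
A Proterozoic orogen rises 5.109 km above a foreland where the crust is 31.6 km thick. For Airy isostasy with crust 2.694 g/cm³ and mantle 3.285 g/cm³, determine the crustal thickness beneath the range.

60 km

Root depth r = h ρ_c / (ρ_m − ρ_c) = 5.109 km × 2.694 / 0.591 = 23.29 km.
Total thickness = T + h + r = 31.6 km + 5.109 km + 23.29 km = 60 km.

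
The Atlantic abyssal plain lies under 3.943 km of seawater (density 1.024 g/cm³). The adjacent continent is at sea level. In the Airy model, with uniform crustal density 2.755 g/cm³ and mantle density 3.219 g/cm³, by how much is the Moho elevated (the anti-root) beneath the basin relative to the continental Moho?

Isostatic balance requires: replacing crust with seawater at the top is compensated by replacing crust with mantle at the base: d (ρ_c − ρ_w) = a (ρ_m − ρ_c).
a = d (ρ_c − ρ_w)/(ρ_m − ρ_c) = 3.943 km × 1.731/0.464 = 14.7 km.

14.7 km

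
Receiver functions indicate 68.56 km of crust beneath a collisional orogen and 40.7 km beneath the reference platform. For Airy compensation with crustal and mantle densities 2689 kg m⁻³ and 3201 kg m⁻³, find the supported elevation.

4.46 km

Excess crust Δ = 68.56 km − 40.7 km = 27.86 km, split between elevation h and root r with h + r = Δ.
Airy balance ρ_c h = (ρ_m − ρ_c) r gives r = h ρ_c/(ρ_m − ρ_c), so h (1 + ρ_c/(ρ_m − ρ_c)) = Δ, i.e. h = Δ (ρ_m − ρ_c)/ρ_m.
h = 27.86 km × 512/3201 = 4.46 km.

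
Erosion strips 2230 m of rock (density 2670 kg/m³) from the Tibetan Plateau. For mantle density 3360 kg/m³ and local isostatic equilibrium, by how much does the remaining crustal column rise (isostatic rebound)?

1770 m

Unloading: uplift u = e ρ_c/ρ_m = 2230 m × 2670/3360 = 1770 m.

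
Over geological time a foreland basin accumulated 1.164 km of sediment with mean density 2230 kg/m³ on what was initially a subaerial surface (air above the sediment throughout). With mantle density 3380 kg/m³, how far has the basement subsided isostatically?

0.768 km

Subaerial load: s = t ρ_sed / ρ_m = 1.164 km × 2230/3380 = 0.768 km.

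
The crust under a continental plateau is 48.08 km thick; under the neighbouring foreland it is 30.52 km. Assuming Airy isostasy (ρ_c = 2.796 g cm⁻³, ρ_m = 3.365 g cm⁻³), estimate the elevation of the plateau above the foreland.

2.97 km

Excess crust Δ = 48.08 km − 30.52 km = 17.56 km, split between elevation h and root r with h + r = Δ.
Airy balance ρ_c h = (ρ_m − ρ_c) r gives r = h ρ_c/(ρ_m − ρ_c), so h (1 + ρ_c/(ρ_m − ρ_c)) = Δ, i.e. h = Δ (ρ_m − ρ_c)/ρ_m.
h = 17.56 km × 0.569/3.365 = 2.97 km.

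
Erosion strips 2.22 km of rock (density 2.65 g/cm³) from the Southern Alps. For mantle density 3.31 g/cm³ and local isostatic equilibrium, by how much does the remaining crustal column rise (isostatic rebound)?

Unloading: uplift u = e ρ_c/ρ_m = 2.22 km × 2.65/3.31 = 1.78 km.

1.78 km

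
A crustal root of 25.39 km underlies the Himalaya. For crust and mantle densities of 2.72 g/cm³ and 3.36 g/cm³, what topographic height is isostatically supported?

5.97 km

Balancing pressure at the compensation depth: ρ_c h = (ρ_m − ρ_c) r.
h = r (ρ_m − ρ_c) / ρ_c = 25.39 km × (3.36 − 2.72) / 2.72 = 5.97 km.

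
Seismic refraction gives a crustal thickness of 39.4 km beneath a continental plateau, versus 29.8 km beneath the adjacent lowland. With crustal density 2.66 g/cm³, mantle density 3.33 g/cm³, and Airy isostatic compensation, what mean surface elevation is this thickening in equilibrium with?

1.93 km

Excess crust Δ = 39.4 km − 29.8 km = 9.6 km, split between elevation h and root r with h + r = Δ.
Airy balance ρ_c h = (ρ_m − ρ_c) r gives r = h ρ_c/(ρ_m − ρ_c), so h (1 + ρ_c/(ρ_m − ρ_c)) = Δ, i.e. h = Δ (ρ_m − ρ_c)/ρ_m.
h = 9.6 km × 0.67/3.33 = 1.93 km.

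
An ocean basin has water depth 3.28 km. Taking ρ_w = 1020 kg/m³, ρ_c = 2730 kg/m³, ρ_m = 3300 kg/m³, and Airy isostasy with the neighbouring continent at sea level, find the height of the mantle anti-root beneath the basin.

9.84 km

For local isostatic compensation: replacing crust with seawater at the top is compensated by replacing crust with mantle at the base: d (ρ_c − ρ_w) = a (ρ_m − ρ_c).
a = d (ρ_c − ρ_w)/(ρ_m − ρ_c) = 3.28 km × 1710/570 = 9.84 km.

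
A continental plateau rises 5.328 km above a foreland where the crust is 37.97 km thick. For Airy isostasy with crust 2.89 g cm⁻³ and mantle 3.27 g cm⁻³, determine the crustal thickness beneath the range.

Root depth r = h ρ_c / (ρ_m − ρ_c) = 5.328 km × 2.89 / 0.38 = 40.52 km.
Total thickness = T + h + r = 37.97 km + 5.328 km + 40.52 km = 83.8 km.

83.8 km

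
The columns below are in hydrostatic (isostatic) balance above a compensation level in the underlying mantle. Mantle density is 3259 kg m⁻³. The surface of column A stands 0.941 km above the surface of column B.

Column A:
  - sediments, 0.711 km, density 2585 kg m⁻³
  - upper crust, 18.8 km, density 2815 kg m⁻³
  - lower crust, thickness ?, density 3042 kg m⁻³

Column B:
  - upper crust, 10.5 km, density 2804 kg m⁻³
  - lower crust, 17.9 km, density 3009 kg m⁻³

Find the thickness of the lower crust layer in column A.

16.1 km

Take the compensation level at the base of the deeper column (depth z_c below the surface of column A) and equate Σ ρ_i t_i down to z_c; mantle fills any gap and the z_c terms cancel.
Column A: 0.711×2585 + 18.8×2815 + x×3042 + (z_c − 19.511 − x)×3259
Column B: 0.941×0 + 10.5×2804 + 17.9×3009 + (z_c − 0.941 − 28.4)×3259
The z_c×3259 term appears on both sides and cancels. Collect the known terms of each column as K = Σ(ρt)_known − 3259 × (depth of known layers): K_A = 54759.935 − 3259×19.511 = −8826.414; K_B = 83303.1 − 3259×(0.941 + 28.4) = −12319.219.
Balance: K_A − x×(3259 − 3042) = K_B, so x = (K_A − K_B)/(3259 − 3042) = 3492.8/217 = 16.1 km.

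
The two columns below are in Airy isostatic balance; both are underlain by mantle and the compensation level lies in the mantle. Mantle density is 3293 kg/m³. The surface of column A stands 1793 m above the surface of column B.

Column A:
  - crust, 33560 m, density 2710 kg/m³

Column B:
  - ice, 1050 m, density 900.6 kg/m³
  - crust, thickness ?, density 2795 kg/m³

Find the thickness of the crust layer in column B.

22400 m

Take the compensation level at the base of the deeper column (depth z_c below the surface of column A) and equate Σ ρ_i t_i down to z_c; mantle fills any gap and the z_c terms cancel.
Column A: 33560×2710 + (z_c − 33560)×3293
Column B: 1793×0 + 1050×900.6 + x×2795 + (z_c − 1793 − 1050 − x)×3293
The z_c×3293 term appears on both sides and cancels. Collect the known terms of each column as K = Σ(ρt)_known − 3293 × (depth of known layers): K_A = 90947600 − 3293×33560 = −19565480; K_B = 945630 − 3293×(1793 + 1050) = −8416369.
Balance: K_A = K_B − x×(3293 − 2795), so x = (K_B − K_A)/(3293 − 2795) = 11149100/498 = 22400 m.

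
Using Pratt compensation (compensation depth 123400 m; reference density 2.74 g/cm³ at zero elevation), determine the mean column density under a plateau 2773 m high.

2.68 g/cm³

Pratt balance: ρ_ref D = ρ (D + h).
ρ = ρ_ref D/(D + h) = 2.74 × 123400 m/(123400 m + 2773 m) = 2.68 g/cm³.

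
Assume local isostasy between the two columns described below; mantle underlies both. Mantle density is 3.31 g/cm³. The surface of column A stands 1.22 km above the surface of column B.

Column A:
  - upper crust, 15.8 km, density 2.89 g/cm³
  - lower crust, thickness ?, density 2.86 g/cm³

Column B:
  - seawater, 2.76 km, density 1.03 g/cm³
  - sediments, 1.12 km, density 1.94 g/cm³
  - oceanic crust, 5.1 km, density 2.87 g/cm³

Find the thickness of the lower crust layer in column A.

Take the compensation level at the base of the deeper column (depth z_c below the surface of column A) and equate Σ ρ_i t_i down to z_c; mantle fills any gap and the z_c terms cancel.
Column A: 15.8×2.89 + x×2.86 + (z_c − 15.8 − x)×3.31
Column B: 1.22×0 + 2.76×1.03 + 1.12×1.94 + 5.1×2.87 + (z_c − 1.22 − 8.98)×3.31
The z_c×3.31 term appears on both sides and cancels. Collect the known terms of each column as K = Σ(ρt)_known − 3.31 × (depth of known layers): K_A = 45.662 − 3.31×15.8 = −6.636; K_B = 19.6526 − 3.31×(1.22 + 8.98) = −14.1094.
Balance: K_A − x×(3.31 − 2.86) = K_B, so x = (K_A − K_B)/(3.31 − 2.86) = 7.4734/0.45 = 16.6 km.

16.6 km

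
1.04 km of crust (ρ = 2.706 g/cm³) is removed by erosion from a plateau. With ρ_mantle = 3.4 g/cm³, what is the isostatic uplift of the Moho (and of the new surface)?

Unloading: uplift u = e ρ_c/ρ_m = 1.04 km × 2.706/3.4 = 0.828 km.

0.828 km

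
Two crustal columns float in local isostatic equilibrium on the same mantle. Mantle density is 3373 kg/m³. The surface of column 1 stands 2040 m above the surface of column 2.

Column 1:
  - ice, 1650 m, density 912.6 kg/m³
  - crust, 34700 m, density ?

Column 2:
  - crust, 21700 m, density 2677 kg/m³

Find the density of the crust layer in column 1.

Take the compensation level at the base of the deeper column (depth z_c below the surface of column 1) and equate Σ ρ_i t_i down to z_c; mantle fills any gap and the z_c terms cancel.
Column 1: 1650×912.6 + 34700×ρ + (z_c − 36350)×3373
Column 2: 2040×0 + 21700×2677 + (z_c − 2040 − 21700)×3373
The z_c×3373 term appears on both sides and cancels. Collect the known terms of each column as K = Σ(ρt)_known − 3373 × (depth of known layers): K_1 = 1505790 − 3373×36350 = −121102760; K_2 = 58090900 − 3373×(2040 + 21700) = −21984120.
Balance: K_1 + 34700×ρ = K_2, so ρ = (K_2 − K_1)/34700 = 99118600/34700 = 2860 kg/m³.

2860 kg/m³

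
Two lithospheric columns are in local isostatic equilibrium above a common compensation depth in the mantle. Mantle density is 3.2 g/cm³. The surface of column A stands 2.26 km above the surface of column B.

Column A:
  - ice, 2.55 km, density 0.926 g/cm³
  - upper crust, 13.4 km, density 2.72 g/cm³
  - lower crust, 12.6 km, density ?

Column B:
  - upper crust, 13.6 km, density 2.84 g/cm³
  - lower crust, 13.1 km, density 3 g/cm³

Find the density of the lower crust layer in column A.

Take the compensation level at the base of the deeper column (depth z_c below the surface of column A) and equate Σ ρ_i t_i down to z_c; mantle fills any gap and the z_c terms cancel.
Column A: 2.55×0.926 + 13.4×2.72 + 12.6×ρ + (z_c − 28.55)×3.2
Column B: 2.26×0 + 13.6×2.84 + 13.1×3 + (z_c − 2.26 − 26.7)×3.2
The z_c×3.2 term appears on both sides and cancels. Collect the known terms of each column as K = Σ(ρt)_known − 3.2 × (depth of known layers): K_A = 38.8093 − 3.2×28.55 = −52.5507; K_B = 77.924 − 3.2×(2.26 + 26.7) = −14.748.
Balance: K_A + 12.6×ρ = K_B, so ρ = (K_B − K_A)/12.6 = 37.8027/12.6 = 3 g/cm³.

3 g/cm³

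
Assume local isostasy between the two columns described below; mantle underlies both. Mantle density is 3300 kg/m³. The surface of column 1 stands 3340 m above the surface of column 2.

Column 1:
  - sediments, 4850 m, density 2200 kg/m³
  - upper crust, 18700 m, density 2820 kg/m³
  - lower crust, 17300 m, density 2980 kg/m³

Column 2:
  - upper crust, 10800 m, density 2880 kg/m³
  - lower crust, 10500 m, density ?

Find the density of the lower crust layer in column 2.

Take the compensation level at the base of the deeper column (depth z_c below the surface of column 1) and equate Σ ρ_i t_i down to z_c; mantle fills any gap and the z_c terms cancel.
Column 1: 4850×2200 + 18700×2820 + 17300×2980 + (z_c − 40850)×3300
Column 2: 3340×0 + 10800×2880 + 10500×ρ + (z_c − 3340 − 21300)×3300
The z_c×3300 term appears on both sides and cancels. Collect the known terms of each column as K = Σ(ρt)_known − 3300 × (depth of known layers): K_1 = 114958000 − 3300×40850 = −19847000; K_2 = 31104000 − 3300×(3340 + 21300) = −50208000.
Balance: K_1 = K_2 + 10500×ρ, so ρ = (K_1 − K_2)/10500 = 30361000/10500 = 2890 kg/m³.

2890 kg/m³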